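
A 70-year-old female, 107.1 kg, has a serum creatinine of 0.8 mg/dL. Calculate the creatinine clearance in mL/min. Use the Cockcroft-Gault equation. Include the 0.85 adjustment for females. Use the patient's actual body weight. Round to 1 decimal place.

110.6 mL/min

CrCl = (140 − 70) × 107.1 / (72 × 0.8) × 0.85 = 7497.0 / 57.60 × 0.85 ≈ 110.6 mL/min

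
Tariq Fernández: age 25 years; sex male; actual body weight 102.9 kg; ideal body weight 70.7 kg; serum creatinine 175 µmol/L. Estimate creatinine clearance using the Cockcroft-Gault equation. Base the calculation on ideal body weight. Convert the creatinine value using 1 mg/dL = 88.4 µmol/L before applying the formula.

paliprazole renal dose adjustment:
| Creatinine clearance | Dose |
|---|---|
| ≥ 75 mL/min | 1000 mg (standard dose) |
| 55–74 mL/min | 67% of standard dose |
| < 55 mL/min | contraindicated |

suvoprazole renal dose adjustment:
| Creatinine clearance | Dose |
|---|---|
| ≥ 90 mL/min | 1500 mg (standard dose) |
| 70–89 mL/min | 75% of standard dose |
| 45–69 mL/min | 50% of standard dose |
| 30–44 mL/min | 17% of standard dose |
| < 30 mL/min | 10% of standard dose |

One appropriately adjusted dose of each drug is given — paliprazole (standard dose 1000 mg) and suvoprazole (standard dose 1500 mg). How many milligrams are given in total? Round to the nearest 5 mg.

SCr = 175 / 88.4 = 1.98 mg/dL
CrCl = (140 − 25) × 70.7 / (72 × 1.98) = 8130.5 / 142.56 ≈ 57.0 mL/min
CrCl ≈ 57 mL/min.
paliprazole: 55–74 mL/min → 67% of 1000 mg = 670 mg.
suvoprazole: 45–69 mL/min → 50% of 1500 mg = 750 mg.
Total = 670 + 750 = 1420 mg.

1420 mg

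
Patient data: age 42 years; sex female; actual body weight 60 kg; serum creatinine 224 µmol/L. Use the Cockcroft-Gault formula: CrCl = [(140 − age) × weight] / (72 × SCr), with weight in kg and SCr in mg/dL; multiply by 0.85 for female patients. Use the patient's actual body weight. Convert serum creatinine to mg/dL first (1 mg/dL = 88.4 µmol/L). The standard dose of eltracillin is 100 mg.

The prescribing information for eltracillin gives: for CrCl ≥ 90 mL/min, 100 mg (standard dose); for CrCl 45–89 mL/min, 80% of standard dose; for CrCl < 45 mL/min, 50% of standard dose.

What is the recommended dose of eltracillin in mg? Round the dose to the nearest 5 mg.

50 mg

SCr = 224 / 88.4 = 2.534 mg/dL
CrCl = (140 − 42) × 60 / (72 × 2.534) × 0.85 = 5880.0 / 182.45 × 0.85 ≈ 27.4 mL/min
CrCl ≈ 27 mL/min → bracket < 45 mL/min.
50% of 100 mg = 50 mg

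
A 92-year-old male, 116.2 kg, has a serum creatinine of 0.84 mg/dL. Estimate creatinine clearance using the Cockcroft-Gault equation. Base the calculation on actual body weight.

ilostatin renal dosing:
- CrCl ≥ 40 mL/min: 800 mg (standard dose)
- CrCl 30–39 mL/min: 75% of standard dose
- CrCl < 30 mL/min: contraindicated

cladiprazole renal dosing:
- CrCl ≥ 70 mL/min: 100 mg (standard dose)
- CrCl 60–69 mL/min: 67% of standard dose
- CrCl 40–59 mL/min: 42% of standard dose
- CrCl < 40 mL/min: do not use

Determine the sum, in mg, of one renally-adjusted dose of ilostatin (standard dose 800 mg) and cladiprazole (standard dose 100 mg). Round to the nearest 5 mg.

CrCl = (140 − 92) × 116.2 / (72 × 0.84) = 5577.6 / 60.48 ≈ 92.2 mL/min
CrCl ≈ 92 mL/min.
ilostatin: ≥ 40 mL/min → 100% of 800 mg = 800 mg.
cladiprazole: ≥ 70 mL/min → 100% of 100 mg = 100 mg.
Total = 800 + 100 = 900 mg.

900 mg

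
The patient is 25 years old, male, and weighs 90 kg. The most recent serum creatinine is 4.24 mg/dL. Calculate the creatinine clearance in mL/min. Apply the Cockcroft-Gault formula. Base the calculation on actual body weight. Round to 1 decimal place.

33.9 mL/min

CrCl = (140 − 25) × 90 / (72 × 4.24) = 10350.0 / 305.28 ≈ 33.9 mL/min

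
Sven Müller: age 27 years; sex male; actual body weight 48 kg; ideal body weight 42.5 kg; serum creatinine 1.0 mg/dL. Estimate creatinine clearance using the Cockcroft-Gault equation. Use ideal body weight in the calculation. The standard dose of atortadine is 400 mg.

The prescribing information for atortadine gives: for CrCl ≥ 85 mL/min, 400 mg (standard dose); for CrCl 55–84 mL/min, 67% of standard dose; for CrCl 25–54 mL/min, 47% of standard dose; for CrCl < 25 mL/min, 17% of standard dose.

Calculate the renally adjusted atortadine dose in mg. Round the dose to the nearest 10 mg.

270 mg

CrCl = (140 − 27) × 42.5 / (72 × 1) = 4802.5 / 72.00 ≈ 66.7 mL/min
CrCl ≈ 67 mL/min → bracket 55–84 mL/min.
67% of 400 mg = 268 mg → 270 mg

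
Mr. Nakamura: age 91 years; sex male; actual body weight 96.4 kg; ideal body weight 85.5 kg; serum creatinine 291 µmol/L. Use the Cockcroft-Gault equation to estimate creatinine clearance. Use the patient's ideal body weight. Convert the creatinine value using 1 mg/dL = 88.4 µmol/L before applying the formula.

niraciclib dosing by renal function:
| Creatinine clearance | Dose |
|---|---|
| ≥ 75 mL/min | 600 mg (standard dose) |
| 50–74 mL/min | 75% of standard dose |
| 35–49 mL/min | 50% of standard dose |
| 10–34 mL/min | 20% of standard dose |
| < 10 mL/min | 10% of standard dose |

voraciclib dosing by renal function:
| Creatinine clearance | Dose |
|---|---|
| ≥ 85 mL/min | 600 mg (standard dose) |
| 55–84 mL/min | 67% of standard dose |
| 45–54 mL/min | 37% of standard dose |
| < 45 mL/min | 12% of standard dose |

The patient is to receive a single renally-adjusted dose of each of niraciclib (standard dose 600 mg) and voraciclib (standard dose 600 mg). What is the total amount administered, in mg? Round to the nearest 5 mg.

SCr = 291 / 88.4 = 3.292 mg/dL
CrCl = (140 − 91) × 85.5 / (72 × 3.292) = 4189.5 / 237.02 ≈ 17.7 mL/min
CrCl ≈ 18 mL/min.
niraciclib: 10–34 mL/min → 20% of 600 mg = 120 mg.
voraciclib: < 45 mL/min → 12% of 600 mg = 72 mg.
Total = 120 + 72 = 192 mg.

190 mg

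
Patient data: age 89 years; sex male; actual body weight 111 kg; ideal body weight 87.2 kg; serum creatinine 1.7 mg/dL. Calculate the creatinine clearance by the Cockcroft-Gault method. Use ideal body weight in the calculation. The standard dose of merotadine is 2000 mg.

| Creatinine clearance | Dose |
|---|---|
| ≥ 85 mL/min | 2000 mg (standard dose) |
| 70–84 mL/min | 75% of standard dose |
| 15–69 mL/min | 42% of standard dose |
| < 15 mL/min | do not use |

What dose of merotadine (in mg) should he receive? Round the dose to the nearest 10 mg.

CrCl = (140 − 89) × 87.2 / (72 × 1.7) = 4447.2 / 122.40 ≈ 36.3 mL/min
CrCl ≈ 36 mL/min → bracket 15–69 mL/min.
42% of 2000 mg = 840 mg

840 mg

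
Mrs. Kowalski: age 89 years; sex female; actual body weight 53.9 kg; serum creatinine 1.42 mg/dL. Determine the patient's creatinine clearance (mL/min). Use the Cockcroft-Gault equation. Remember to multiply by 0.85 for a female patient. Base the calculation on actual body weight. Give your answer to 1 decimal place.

CrCl = (140 − 89) × 53.9 / (72 × 1.42) × 0.85 = 2748.9 / 102.24 × 0.85 ≈ 22.9 mL/min

22.9 mL/min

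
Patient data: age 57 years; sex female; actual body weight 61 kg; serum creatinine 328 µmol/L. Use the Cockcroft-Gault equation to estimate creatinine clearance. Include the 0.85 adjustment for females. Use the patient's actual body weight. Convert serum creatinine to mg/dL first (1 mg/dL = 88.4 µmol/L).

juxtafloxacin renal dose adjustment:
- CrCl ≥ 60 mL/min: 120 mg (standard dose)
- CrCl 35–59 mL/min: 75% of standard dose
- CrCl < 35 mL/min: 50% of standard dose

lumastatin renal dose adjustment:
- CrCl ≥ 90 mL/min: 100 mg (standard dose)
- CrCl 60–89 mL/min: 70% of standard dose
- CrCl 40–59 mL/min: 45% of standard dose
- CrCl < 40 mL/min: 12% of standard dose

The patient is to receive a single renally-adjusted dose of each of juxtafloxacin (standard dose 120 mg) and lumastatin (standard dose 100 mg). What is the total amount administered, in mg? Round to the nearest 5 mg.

SCr = 328 / 88.4 = 3.71 mg/dL
CrCl = (140 − 57) × 61 / (72 × 3.71) × 0.85 = 5063.0 / 267.12 × 0.85 ≈ 16.1 mL/min
CrCl ≈ 16 mL/min.
juxtafloxacin: < 35 mL/min → 50% of 120 mg = 60 mg.
lumastatin: < 40 mL/min → 12% of 100 mg = 12 mg.
Total = 60 + 12 = 72 mg.

70 mg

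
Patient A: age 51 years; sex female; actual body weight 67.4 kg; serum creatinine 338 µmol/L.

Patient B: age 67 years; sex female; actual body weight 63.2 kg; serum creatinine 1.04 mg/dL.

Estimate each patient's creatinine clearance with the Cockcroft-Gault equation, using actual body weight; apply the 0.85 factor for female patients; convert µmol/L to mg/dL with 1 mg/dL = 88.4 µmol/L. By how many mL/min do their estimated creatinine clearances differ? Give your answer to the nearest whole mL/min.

34 mL/min

Patient A: SCr = 338 / 88.4 = 3.824 mg/dL
Patient A: CrCl = (140 − 51) × 67.4 / (72 × 3.824) × 0.85 = 5998.6 / 275.33 × 0.85 ≈ 18.5 mL/min
Patient B: CrCl = (140 − 67) × 63.2 / (72 × 1.04) × 0.85 = 4613.6 / 74.88 × 0.85 ≈ 52.4 mL/min
|18.5 − 52.4| = 33.9 mL/min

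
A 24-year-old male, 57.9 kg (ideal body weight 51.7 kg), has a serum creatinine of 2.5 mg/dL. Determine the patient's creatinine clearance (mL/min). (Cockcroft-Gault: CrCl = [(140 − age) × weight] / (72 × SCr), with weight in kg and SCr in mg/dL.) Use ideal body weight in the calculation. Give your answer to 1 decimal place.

CrCl = (140 − 24) × 51.7 / (72 × 2.5) = 5997.2 / 180.00 ≈ 33.3 mL/min

33.3 mL/min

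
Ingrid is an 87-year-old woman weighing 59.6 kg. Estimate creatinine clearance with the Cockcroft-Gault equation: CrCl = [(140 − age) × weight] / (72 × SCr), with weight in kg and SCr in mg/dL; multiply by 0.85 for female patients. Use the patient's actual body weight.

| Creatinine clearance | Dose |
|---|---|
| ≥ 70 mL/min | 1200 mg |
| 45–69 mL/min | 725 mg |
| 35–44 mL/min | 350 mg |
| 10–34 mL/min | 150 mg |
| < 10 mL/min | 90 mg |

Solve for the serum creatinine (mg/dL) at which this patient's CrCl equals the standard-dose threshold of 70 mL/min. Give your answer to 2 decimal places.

Standard dose requires CrCl ≥ 70 mL/min.
Set (140 − 87) × 59.6 × 0.85 / (72 × SCr) = 70
SCr = (140 − 87) × 59.6 × 0.85 / (72 × 70) = 0.533 mg/dL

0.53 mg/dL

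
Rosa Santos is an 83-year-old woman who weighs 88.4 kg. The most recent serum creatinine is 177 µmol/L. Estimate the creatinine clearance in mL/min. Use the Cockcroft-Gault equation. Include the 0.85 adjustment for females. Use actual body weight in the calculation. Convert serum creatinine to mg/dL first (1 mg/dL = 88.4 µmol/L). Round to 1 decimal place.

SCr = 177 / 88.4 = 2.002 mg/dL
CrCl = (140 − 83) × 88.4 / (72 × 2.002) × 0.85 = 5038.8 / 144.14 × 0.85 ≈ 29.7 mL/min

29.7 mL/min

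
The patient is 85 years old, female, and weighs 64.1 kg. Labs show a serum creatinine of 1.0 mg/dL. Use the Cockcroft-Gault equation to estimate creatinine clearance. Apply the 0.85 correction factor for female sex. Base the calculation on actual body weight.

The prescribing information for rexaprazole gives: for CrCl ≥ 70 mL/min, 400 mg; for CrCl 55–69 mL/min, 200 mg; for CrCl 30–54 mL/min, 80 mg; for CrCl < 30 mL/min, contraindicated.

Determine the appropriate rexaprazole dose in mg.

80 mg

CrCl = (140 − 85) × 64.1 / (72 × 1) × 0.85 = 3525.5 / 72.00 × 0.85 ≈ 41.6 mL/min
CrCl ≈ 42 mL/min → bracket 30–54 mL/min.
Dose for this bracket: 80 mg.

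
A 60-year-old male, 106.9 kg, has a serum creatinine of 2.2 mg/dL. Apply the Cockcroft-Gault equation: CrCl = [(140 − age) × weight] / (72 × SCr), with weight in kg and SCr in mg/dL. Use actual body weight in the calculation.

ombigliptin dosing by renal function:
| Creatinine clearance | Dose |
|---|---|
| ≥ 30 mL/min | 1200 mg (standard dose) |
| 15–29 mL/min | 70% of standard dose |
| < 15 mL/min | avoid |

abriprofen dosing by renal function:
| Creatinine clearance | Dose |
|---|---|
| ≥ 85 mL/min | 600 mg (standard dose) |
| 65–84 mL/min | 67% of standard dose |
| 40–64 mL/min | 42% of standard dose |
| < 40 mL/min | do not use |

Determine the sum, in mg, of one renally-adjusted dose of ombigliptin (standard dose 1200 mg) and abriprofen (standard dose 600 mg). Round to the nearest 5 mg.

1450 mg

CrCl = (140 − 60) × 106.9 / (72 × 2.2) = 8552.0 / 158.40 ≈ 54.0 mL/min
CrCl ≈ 54 mL/min.
ombigliptin: ≥ 30 mL/min → 100% of 1200 mg = 1200 mg.
abriprofen: 40–64 mL/min → 42% of 600 mg = 252 mg.
Total = 1200 + 252 = 1452 mg.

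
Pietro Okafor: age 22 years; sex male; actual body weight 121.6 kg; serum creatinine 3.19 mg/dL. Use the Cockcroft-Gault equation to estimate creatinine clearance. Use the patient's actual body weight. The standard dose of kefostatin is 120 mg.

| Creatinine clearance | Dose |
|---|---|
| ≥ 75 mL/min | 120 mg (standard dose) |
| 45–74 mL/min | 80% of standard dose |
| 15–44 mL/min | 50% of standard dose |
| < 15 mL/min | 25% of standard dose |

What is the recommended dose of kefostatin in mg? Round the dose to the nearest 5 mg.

CrCl = (140 − 22) × 121.6 / (72 × 3.19) = 14348.8 / 229.68 ≈ 62.5 mL/min
CrCl ≈ 62 mL/min → bracket 45–74 mL/min.
80% of 120 mg = 96 mg → 95 mg

95 mg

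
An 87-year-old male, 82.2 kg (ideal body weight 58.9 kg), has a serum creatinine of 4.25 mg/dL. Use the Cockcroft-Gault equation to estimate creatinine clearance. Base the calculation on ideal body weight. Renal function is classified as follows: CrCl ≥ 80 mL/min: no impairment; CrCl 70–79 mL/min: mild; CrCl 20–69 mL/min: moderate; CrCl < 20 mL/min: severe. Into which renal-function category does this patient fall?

severe

CrCl = (140 − 87) × 58.9 / (72 × 4.25) = 3121.7 / 306.00 ≈ 10.2 mL/min
10 mL/min falls in the 'severe' range.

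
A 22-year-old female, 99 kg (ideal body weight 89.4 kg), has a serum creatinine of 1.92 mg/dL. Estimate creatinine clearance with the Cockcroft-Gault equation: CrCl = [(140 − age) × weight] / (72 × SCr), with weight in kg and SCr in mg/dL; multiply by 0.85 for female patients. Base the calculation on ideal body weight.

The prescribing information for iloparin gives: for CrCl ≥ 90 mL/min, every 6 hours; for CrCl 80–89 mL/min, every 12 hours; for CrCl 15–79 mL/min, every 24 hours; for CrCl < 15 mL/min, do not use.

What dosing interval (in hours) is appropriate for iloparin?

every 24 hours

CrCl = (140 − 22) × 89.4 / (72 × 1.92) × 0.85 = 10549.2 / 138.24 × 0.85 ≈ 64.9 mL/min
CrCl ≈ 65 mL/min → bracket 15–79 mL/min → every 24 hours.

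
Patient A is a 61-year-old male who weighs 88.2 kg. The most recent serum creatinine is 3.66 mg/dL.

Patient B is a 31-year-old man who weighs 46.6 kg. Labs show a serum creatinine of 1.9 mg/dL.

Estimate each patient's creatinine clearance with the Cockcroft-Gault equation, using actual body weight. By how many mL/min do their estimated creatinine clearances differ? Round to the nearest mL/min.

Patient A: CrCl = (140 − 61) × 88.2 / (72 × 3.66) = 6967.8 / 263.52 ≈ 26.4 mL/min
Patient B: CrCl = (140 − 31) × 46.6 / (72 × 1.9) = 5079.4 / 136.80 ≈ 37.1 mL/min
|26.4 − 37.1| = 10.7 mL/min

11 mL/min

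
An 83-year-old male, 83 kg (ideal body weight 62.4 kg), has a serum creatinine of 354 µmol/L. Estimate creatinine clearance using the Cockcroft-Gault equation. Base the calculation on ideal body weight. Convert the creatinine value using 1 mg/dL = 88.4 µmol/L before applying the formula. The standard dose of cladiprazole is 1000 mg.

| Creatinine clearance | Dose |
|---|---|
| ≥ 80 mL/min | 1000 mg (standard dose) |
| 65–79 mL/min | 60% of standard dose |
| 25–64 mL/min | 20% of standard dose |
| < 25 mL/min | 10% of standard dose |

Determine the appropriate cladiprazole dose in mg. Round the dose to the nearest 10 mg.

SCr = 354 / 88.4 = 4.005 mg/dL
CrCl = (140 − 83) × 62.4 / (72 × 4.005) = 3556.8 / 288.36 ≈ 12.3 mL/min
CrCl ≈ 12 mL/min → bracket < 25 mL/min.
10% of 1000 mg = 100 mg

100 mg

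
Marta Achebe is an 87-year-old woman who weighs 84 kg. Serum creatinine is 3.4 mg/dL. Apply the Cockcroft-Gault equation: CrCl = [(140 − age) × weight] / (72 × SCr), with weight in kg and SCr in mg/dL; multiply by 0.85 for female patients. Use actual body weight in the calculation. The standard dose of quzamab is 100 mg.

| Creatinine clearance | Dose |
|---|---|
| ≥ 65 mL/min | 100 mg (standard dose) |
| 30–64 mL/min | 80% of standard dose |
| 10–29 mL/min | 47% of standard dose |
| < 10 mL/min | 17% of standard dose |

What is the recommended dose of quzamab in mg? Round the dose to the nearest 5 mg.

CrCl = (140 − 87) × 84 / (72 × 3.4) × 0.85 = 4452.0 / 244.80 × 0.85 ≈ 15.5 mL/min
CrCl ≈ 15 mL/min → bracket 10–29 mL/min.
47% of 100 mg = 47 mg → 45 mg

45 mg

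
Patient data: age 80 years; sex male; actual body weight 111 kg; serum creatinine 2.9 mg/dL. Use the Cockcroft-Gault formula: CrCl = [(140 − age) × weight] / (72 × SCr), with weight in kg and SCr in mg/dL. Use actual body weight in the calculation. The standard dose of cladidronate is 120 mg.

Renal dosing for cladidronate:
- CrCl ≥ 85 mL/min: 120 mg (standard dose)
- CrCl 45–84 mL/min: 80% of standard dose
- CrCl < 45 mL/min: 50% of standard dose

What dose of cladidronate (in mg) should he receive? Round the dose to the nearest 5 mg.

60 mg

CrCl = (140 − 80) × 111 / (72 × 2.9) = 6660.0 / 208.80 ≈ 31.9 mL/min
CrCl ≈ 32 mL/min → bracket < 45 mL/min.
50% of 120 mg = 60 mg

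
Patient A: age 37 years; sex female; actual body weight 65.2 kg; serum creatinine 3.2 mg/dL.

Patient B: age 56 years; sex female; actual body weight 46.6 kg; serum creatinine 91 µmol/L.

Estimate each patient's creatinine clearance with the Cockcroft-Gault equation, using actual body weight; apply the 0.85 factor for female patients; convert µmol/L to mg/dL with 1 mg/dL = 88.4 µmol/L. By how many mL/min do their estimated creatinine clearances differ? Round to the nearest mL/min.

20 mL/min

Patient A: CrCl = (140 − 37) × 65.2 / (72 × 3.2) × 0.85 = 6715.6 / 230.40 × 0.85 ≈ 24.8 mL/min
Patient B: SCr = 91 / 88.4 = 1.029 mg/dL
Patient B: CrCl = (140 − 56) × 46.6 / (72 × 1.029) × 0.85 = 3914.4 / 74.09 × 0.85 ≈ 44.9 mL/min
|24.8 − 44.9| = 20.1 mL/min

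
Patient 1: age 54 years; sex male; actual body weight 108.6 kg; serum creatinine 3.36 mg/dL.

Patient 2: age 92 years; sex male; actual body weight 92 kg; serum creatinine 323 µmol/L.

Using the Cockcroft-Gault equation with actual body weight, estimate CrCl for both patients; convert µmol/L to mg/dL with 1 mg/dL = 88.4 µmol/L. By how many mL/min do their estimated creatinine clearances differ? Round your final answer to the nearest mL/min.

Patient 1: CrCl = (140 − 54) × 108.6 / (72 × 3.36) = 9339.6 / 241.92 ≈ 38.6 mL/min
Patient 2: SCr = 323 / 88.4 = 3.654 mg/dL
Patient 2: CrCl = (140 − 92) × 92 / (72 × 3.654) = 4416.0 / 263.09 ≈ 16.8 mL/min
|38.6 − 16.8| = 21.8 mL/min

22 mL/min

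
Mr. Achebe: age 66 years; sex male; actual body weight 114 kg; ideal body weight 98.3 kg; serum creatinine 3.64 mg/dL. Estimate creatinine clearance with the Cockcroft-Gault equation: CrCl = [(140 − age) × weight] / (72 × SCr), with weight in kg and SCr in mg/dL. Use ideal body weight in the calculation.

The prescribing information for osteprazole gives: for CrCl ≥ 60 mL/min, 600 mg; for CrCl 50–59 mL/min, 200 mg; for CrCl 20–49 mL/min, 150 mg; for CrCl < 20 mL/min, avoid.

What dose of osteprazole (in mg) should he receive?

CrCl = (140 − 66) × 98.3 / (72 × 3.64) = 7274.2 / 262.08 ≈ 27.8 mL/min
CrCl ≈ 28 mL/min → bracket 20–49 mL/min.
Dose for this bracket: 150 mg.

150 mg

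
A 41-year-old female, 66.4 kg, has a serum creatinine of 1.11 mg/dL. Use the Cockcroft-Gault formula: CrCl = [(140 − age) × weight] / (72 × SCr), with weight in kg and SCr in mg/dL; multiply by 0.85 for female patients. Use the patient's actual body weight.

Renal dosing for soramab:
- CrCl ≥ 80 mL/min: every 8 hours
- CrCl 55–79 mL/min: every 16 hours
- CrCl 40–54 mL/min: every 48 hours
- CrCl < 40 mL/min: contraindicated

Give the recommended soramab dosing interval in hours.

every 16 hours

CrCl = (140 − 41) × 66.4 / (72 × 1.11) × 0.85 = 6573.6 / 79.92 × 0.85 ≈ 69.9 mL/min
CrCl ≈ 70 mL/min → bracket 55–79 mL/min → every 16 hours.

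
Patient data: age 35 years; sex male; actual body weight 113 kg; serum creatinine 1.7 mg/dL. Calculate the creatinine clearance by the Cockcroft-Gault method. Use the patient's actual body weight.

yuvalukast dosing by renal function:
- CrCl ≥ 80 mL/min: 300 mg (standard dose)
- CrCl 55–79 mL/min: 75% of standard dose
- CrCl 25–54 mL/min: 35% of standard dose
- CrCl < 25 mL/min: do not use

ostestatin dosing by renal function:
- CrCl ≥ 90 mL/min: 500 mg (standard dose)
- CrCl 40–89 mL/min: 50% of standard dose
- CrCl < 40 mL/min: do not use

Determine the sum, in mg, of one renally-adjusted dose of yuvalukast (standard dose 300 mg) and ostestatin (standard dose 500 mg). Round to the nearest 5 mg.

CrCl = (140 − 35) × 113 / (72 × 1.7) = 11865.0 / 122.40 ≈ 96.9 mL/min
CrCl ≈ 97 mL/min.
yuvalukast: ≥ 80 mL/min → 100% of 300 mg = 300 mg.
ostestatin: ≥ 90 mL/min → 100% of 500 mg = 500 mg.
Total = 300 + 500 = 800 mg.

800 mg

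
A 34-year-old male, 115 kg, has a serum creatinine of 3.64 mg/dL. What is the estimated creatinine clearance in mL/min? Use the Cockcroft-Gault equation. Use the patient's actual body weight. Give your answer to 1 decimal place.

CrCl = (140 − 34) × 115 / (72 × 3.64) = 12190.0 / 262.08 ≈ 46.5 mL/min

46.5 mL/min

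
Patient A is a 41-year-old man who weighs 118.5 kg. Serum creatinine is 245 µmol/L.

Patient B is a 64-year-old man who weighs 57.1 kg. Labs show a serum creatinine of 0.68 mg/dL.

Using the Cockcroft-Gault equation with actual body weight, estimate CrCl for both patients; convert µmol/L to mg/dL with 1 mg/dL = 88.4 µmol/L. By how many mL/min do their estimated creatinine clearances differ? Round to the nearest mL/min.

30 mL/min

Patient A: SCr = 245 / 88.4 = 2.771 mg/dL
Patient A: CrCl = (140 − 41) × 118.5 / (72 × 2.771) = 11731.5 / 199.51 ≈ 58.8 mL/min
Patient B: CrCl = (140 − 64) × 57.1 / (72 × 0.68) = 4339.6 / 48.96 ≈ 88.6 mL/min
|58.8 − 88.6| = 29.8 mL/min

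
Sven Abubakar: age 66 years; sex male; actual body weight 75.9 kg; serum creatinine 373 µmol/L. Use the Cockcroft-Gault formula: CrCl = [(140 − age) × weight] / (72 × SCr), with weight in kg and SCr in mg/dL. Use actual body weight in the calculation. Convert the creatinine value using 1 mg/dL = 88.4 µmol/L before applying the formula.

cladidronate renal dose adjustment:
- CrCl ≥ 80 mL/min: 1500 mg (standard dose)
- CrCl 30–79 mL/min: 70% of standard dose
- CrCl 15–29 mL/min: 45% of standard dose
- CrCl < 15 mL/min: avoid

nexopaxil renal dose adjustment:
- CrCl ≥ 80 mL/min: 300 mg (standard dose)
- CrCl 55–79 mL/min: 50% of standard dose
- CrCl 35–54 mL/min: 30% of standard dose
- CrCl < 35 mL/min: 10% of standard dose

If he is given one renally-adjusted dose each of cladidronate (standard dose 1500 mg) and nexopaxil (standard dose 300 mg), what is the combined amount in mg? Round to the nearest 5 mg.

705 mg

SCr = 373 / 88.4 = 4.219 mg/dL
CrCl = (140 − 66) × 75.9 / (72 × 4.219) = 5616.6 / 303.77 ≈ 18.5 mL/min
CrCl ≈ 18 mL/min.
cladidronate: 15–29 mL/min → 45% of 1500 mg = 675 mg.
nexopaxil: < 35 mL/min → 10% of 300 mg = 30 mg.
Total = 675 + 30 = 705 mg.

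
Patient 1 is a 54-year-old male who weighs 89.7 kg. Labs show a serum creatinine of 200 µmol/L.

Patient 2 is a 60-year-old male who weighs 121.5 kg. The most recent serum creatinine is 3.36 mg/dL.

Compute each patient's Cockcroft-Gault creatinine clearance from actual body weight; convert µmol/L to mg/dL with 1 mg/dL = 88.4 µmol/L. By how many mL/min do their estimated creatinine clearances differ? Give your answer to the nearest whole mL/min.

Patient 1: SCr = 200 / 88.4 = 2.262 mg/dL
Patient 1: CrCl = (140 − 54) × 89.7 / (72 × 2.262) = 7714.2 / 162.86 ≈ 47.4 mL/min
Patient 2: CrCl = (140 − 60) × 121.5 / (72 × 3.36) = 9720.0 / 241.92 ≈ 40.2 mL/min
|47.4 − 40.2| = 7.2 mL/min

7 mL/min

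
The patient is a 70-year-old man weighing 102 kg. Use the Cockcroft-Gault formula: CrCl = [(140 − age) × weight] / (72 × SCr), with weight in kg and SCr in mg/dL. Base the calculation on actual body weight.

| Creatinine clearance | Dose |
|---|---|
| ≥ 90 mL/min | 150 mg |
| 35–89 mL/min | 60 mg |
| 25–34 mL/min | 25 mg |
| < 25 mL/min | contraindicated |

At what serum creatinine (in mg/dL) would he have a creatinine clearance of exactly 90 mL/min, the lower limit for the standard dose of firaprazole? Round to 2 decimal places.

1.10 mg/dL

Standard dose requires CrCl ≥ 90 mL/min.
Set (140 − 70) × 102 / (72 × SCr) = 90
SCr = (140 − 70) × 102 / (72 × 90) = 1.102 mg/dL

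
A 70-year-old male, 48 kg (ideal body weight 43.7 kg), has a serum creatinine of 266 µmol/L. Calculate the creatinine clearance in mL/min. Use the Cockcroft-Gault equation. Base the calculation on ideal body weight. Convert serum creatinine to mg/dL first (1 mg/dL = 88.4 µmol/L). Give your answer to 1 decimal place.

14.1 mL/min

SCr = 266 / 88.4 = 3.009 mg/dL
CrCl = (140 − 70) × 43.7 / (72 × 3.009) = 3059.0 / 216.65 ≈ 14.1 mL/min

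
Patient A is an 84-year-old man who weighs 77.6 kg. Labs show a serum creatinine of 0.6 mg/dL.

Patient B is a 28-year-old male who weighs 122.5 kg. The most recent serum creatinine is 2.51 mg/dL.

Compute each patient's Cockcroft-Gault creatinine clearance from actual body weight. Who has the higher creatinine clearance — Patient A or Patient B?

Patient A: CrCl = (140 − 84) × 77.6 / (72 × 0.6) = 4345.6 / 43.20 ≈ 100.6 mL/min
Patient B: CrCl = (140 − 28) × 122.5 / (72 × 2.51) = 13720.0 / 180.72 ≈ 75.9 mL/min
100.6 vs 75.9 mL/min → Patient A is higher.

Patient A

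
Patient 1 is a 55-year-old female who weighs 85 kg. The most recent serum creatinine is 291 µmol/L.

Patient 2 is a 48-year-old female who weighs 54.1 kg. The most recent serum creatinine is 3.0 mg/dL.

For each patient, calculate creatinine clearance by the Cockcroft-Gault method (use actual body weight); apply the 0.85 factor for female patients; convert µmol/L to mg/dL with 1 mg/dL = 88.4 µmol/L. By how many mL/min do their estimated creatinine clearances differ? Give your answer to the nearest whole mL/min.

Patient 1: SCr = 291 / 88.4 = 3.292 mg/dL
Patient 1: CrCl = (140 − 55) × 85 / (72 × 3.292) × 0.85 = 7225.0 / 237.02 × 0.85 ≈ 25.9 mL/min
Patient 2: CrCl = (140 − 48) × 54.1 / (72 × 3) × 0.85 = 4977.2 / 216.00 × 0.85 ≈ 19.6 mL/min
|25.9 − 19.6| = 6.3 mL/min

6 mL/min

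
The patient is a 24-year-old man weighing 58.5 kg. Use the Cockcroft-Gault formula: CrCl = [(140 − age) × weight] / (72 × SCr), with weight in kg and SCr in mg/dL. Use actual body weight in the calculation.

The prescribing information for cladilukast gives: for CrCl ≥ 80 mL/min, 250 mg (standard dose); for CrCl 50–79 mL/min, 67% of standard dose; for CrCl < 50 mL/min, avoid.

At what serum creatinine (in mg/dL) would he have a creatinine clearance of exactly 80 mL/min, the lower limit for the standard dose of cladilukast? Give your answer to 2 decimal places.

1.18 mg/dL

Standard dose requires CrCl ≥ 80 mL/min.
Set (140 − 24) × 58.5 / (72 × SCr) = 80
SCr = (140 − 24) × 58.5 / (72 × 80) = 1.178 mg/dL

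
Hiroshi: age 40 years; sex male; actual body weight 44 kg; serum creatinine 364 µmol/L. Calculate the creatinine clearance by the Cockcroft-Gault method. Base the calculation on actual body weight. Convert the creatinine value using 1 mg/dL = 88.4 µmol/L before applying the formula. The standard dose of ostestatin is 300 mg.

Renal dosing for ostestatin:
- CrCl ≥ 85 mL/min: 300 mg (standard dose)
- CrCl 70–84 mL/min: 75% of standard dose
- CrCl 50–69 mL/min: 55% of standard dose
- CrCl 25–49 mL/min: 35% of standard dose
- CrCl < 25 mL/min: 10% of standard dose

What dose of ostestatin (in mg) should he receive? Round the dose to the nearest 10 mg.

30 mg

SCr = 364 / 88.4 = 4.118 mg/dL
CrCl = (140 − 40) × 44 / (72 × 4.118) = 4400.0 / 296.50 ≈ 14.8 mL/min
CrCl ≈ 15 mL/min → bracket < 25 mL/min.
10% of 300 mg = 30 mg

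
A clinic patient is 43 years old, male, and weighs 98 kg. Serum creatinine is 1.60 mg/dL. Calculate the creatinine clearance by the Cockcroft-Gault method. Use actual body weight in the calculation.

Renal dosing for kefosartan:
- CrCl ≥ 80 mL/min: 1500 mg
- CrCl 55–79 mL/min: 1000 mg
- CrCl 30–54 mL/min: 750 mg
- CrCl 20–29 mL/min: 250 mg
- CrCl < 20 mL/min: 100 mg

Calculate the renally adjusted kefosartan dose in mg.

CrCl = (140 − 43) × 98 / (72 × 1.6) = 9506.0 / 115.20 ≈ 82.5 mL/min
CrCl ≈ 83 mL/min → bracket ≥ 80 mL/min.
Dose for this bracket: 1500 mg.

1500 mg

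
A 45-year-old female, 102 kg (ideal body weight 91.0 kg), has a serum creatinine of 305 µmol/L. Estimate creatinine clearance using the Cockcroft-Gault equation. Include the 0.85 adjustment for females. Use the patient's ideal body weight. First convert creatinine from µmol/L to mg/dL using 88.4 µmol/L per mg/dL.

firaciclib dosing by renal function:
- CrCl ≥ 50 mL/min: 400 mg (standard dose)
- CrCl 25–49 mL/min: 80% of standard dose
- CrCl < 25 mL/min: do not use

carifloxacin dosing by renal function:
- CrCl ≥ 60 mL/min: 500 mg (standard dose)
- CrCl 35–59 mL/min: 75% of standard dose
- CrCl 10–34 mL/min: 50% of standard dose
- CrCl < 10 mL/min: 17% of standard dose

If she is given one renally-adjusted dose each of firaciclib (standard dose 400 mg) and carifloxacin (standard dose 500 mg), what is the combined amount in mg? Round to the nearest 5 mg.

SCr = 305 / 88.4 = 3.45 mg/dL
CrCl = (140 − 45) × 91 / (72 × 3.45) × 0.85 = 8645.0 / 248.40 × 0.85 ≈ 29.6 mL/min
CrCl ≈ 30 mL/min.
firaciclib: 25–49 mL/min → 80% of 400 mg = 320 mg.
carifloxacin: 10–34 mL/min → 50% of 500 mg = 250 mg.
Total = 320 + 250 = 570 mg.

570 mg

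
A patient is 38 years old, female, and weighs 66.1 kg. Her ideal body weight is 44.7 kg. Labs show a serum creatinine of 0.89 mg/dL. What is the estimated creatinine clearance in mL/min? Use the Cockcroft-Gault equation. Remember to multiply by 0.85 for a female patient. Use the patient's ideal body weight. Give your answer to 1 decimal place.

60.5 mL/min

CrCl = (140 − 38) × 44.7 / (72 × 0.89) × 0.85 = 4559.4 / 64.08 × 0.85 ≈ 60.5 mL/min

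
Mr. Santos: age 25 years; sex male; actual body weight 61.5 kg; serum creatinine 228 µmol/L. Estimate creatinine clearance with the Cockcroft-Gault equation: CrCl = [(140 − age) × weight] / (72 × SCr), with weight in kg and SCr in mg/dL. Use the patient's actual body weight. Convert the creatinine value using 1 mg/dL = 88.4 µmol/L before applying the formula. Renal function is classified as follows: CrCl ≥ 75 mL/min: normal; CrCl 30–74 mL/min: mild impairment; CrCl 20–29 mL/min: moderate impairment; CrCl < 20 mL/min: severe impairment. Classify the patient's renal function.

SCr = 228 / 88.4 = 2.579 mg/dL
CrCl = (140 − 25) × 61.5 / (72 × 2.579) = 7072.5 / 185.69 ≈ 38.1 mL/min
38 mL/min falls in the 'mild impairment' range.

mild impairment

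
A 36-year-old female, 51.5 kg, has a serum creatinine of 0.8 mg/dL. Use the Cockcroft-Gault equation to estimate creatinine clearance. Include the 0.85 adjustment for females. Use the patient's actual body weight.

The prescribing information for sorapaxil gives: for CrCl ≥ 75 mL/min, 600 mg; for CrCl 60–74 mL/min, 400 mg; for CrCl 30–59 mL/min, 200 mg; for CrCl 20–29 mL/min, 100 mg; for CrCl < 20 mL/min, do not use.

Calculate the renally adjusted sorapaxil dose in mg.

CrCl = (140 − 36) × 51.5 / (72 × 0.8) × 0.85 = 5356.0 / 57.60 × 0.85 ≈ 79.0 mL/min
CrCl ≈ 79 mL/min → bracket ≥ 75 mL/min.
Dose for this bracket: 600 mg.

600 mg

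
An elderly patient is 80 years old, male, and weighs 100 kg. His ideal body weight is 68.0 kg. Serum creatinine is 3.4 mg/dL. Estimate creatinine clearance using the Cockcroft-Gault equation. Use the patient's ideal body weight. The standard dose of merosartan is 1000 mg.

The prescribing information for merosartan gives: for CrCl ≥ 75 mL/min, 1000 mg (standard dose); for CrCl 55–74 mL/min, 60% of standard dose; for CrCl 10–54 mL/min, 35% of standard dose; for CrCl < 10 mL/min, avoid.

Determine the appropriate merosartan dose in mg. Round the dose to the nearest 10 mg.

CrCl = (140 − 80) × 68 / (72 × 3.4) = 4080.0 / 244.80 ≈ 16.7 mL/min
CrCl ≈ 17 mL/min → bracket 10–54 mL/min.
35% of 1000 mg = 350 mg

350 mg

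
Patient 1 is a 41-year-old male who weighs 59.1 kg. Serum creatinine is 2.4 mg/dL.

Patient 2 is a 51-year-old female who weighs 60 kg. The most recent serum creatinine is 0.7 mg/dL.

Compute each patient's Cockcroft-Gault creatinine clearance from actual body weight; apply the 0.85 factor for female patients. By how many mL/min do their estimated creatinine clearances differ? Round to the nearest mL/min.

56 mL/min

Patient 1: CrCl = (140 − 41) × 59.1 / (72 × 2.4) = 5850.9 / 172.80 ≈ 33.9 mL/min
Patient 2: CrCl = (140 − 51) × 60 / (72 × 0.7) × 0.85 = 5340.0 / 50.40 × 0.85 ≈ 90.1 mL/min
|33.9 − 90.1| = 56.2 mL/min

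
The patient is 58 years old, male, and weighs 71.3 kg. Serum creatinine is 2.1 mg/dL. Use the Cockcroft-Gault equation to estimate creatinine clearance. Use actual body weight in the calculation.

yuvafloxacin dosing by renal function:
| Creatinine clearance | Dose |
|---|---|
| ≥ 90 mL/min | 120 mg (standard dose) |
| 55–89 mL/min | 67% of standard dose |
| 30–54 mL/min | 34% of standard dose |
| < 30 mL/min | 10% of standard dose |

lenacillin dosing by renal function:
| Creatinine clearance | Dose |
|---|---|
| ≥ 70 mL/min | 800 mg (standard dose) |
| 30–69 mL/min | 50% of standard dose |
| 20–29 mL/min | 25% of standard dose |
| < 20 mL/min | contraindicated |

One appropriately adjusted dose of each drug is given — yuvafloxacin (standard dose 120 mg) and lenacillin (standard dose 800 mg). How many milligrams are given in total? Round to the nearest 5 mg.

CrCl = (140 − 58) × 71.3 / (72 × 2.1) = 5846.6 / 151.20 ≈ 38.7 mL/min
CrCl ≈ 39 mL/min.
yuvafloxacin: 30–54 mL/min → 34% of 120 mg = 40.8 mg.
lenacillin: 30–69 mL/min → 50% of 800 mg = 400 mg.
Total = 40.8 + 400 = 440.8 mg.

440 mg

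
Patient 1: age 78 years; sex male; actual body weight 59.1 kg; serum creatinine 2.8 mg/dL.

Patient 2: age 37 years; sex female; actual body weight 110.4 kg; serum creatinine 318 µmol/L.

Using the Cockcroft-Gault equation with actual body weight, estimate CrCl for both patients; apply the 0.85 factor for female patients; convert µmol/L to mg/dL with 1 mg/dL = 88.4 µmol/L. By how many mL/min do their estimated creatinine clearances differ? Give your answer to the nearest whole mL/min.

19 mL/min

Patient 1: CrCl = (140 − 78) × 59.1 / (72 × 2.8) = 3664.2 / 201.60 ≈ 18.2 mL/min
Patient 2: SCr = 318 / 88.4 = 3.597 mg/dL
Patient 2: CrCl = (140 − 37) × 110.4 / (72 × 3.597) × 0.85 = 11371.2 / 258.98 × 0.85 ≈ 37.3 mL/min
|18.2 − 37.3| = 19.1 mL/min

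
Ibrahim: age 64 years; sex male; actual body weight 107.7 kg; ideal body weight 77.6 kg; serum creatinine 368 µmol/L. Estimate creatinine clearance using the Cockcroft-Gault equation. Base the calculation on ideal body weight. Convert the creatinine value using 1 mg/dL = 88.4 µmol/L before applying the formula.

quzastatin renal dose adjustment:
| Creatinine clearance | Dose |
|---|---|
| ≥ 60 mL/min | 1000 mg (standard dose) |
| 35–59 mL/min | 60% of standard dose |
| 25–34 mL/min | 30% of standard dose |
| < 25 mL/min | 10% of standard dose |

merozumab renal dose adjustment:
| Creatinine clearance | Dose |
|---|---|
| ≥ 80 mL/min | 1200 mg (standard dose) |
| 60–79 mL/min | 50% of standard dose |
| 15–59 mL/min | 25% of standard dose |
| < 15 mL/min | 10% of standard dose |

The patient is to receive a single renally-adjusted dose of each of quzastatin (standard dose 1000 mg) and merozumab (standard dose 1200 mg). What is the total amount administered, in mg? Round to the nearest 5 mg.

SCr = 368 / 88.4 = 4.163 mg/dL
CrCl = (140 − 64) × 77.6 / (72 × 4.163) = 5897.6 / 299.74 ≈ 19.7 mL/min
CrCl ≈ 20 mL/min.
quzastatin: < 25 mL/min → 10% of 1000 mg = 100 mg.
merozumab: 15–59 mL/min → 25% of 1200 mg = 300 mg.
Total = 100 + 300 = 400 mg.

400 mg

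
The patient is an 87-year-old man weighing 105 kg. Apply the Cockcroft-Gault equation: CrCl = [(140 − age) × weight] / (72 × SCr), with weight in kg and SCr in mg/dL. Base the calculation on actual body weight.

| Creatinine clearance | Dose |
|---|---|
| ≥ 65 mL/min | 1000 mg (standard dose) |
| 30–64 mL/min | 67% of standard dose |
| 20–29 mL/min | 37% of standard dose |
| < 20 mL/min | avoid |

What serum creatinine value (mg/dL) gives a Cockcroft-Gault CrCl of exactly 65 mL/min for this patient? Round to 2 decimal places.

1.19 mg/dL

Standard dose requires CrCl ≥ 65 mL/min.
Set (140 − 87) × 105 / (72 × SCr) = 65
SCr = (140 − 87) × 105 / (72 × 65) = 1.189 mg/dL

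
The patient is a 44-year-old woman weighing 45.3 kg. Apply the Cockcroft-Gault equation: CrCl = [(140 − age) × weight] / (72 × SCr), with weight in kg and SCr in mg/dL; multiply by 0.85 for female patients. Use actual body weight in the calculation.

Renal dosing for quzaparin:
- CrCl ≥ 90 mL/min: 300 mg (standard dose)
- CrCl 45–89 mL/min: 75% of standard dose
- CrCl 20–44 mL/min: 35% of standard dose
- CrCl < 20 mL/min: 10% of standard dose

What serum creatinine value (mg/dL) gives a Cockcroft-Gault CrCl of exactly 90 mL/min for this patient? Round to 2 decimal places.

0.57 mg/dL

Standard dose requires CrCl ≥ 90 mL/min.
Set (140 − 44) × 45.3 × 0.85 / (72 × SCr) = 90
SCr = (140 − 44) × 45.3 × 0.85 / (72 × 90) = 0.570 mg/dL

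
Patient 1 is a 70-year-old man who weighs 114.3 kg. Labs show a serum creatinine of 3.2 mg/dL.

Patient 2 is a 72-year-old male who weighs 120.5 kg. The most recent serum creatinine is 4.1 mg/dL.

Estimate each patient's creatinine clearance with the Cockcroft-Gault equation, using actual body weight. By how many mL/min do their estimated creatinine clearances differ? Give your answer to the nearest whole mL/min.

7 mL/min

Patient 1: CrCl = (140 − 70) × 114.3 / (72 × 3.2) = 8001.0 / 230.40 ≈ 34.7 mL/min
Patient 2: CrCl = (140 − 72) × 120.5 / (72 × 4.1) = 8194.0 / 295.20 ≈ 27.8 mL/min
|34.7 − 27.8| = 6.9 mL/min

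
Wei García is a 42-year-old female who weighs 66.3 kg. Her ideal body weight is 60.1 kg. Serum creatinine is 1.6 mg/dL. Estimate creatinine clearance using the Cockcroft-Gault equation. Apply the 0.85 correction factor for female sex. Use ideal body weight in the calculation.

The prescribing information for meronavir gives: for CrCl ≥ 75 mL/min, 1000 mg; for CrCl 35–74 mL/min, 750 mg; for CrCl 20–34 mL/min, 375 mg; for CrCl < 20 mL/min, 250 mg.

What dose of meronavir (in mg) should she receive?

750 mg

CrCl = (140 − 42) × 60.1 / (72 × 1.6) × 0.85 = 5889.8 / 115.20 × 0.85 ≈ 43.5 mL/min
CrCl ≈ 43 mL/min → bracket 35–74 mL/min.
Dose for this bracket: 750 mg.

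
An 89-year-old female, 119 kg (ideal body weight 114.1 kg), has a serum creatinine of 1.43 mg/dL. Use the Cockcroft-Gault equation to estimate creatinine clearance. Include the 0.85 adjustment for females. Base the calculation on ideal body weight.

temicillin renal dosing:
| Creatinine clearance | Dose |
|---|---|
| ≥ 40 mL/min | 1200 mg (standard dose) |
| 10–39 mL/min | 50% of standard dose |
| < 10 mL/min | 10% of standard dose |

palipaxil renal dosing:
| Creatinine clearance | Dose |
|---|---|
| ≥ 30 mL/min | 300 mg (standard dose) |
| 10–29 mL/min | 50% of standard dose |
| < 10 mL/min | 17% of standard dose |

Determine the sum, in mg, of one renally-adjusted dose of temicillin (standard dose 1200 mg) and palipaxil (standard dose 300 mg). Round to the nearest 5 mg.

1500 mg

CrCl = (140 − 89) × 114.1 / (72 × 1.43) × 0.85 = 5819.1 / 102.96 × 0.85 ≈ 48.0 mL/min
CrCl ≈ 48 mL/min.
temicillin: ≥ 40 mL/min → 100% of 1200 mg = 1200 mg.
palipaxil: ≥ 30 mL/min → 100% of 300 mg = 300 mg.
Total = 1200 + 300 = 1500 mg.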